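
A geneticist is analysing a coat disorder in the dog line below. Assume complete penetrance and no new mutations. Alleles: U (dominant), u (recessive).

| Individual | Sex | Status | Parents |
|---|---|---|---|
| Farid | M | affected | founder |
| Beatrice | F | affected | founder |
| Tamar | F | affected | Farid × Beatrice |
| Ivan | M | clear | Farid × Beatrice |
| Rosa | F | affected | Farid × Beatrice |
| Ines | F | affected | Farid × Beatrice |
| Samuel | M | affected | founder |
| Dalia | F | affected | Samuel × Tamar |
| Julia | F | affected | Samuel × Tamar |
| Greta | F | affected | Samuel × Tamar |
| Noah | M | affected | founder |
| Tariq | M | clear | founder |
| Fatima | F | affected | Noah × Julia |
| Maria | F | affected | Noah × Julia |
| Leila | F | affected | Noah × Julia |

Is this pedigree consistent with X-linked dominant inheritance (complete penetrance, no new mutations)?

Yes

A consistent assignment under X-linked dominant exists: Farid X^U Y, Beatrice X^U X^u, Tamar X^U X^U, Ivan X^u Y, Rosa X^U X^U, Ines X^U X^U, Samuel X^U Y, Dalia X^U X^U, Julia X^U X^U, Greta X^U X^U, Noah X^U Y, Tariq X^u Y, Fatima X^U X^U, Maria X^U X^U, Leila X^U X^U.
In this assignment every recorded phenotype matches its genotype and every non-founder's genotype is obtainable from its parents' genotypes, so the pedigree is consistent.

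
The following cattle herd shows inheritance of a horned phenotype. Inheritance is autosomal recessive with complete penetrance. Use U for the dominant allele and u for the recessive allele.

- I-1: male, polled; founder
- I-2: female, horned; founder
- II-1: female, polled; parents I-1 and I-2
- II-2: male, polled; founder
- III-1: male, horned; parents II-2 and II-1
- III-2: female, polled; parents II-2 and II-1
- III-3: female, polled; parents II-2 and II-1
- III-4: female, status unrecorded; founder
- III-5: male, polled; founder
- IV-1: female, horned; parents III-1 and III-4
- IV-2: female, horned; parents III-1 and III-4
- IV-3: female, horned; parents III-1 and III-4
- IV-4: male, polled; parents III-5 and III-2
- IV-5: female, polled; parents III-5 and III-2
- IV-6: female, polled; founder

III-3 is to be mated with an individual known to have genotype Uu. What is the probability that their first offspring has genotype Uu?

II-2 is polled so carries U and passed u to III-1 (uu), so II-2 is Uu.
II-1 is polled so carries U and received u from I-2 (uu), so II-1 is Uu.
III-3 is a polled offspring of II-2 (Uu) × II-1 (Uu), whose cross gives 1/4 UU : 1/2 Uu : 1/4 uu; conditioning on being polled, III-3 is UU with probability 1/3, Uu with probability 2/3.
Summing over parental genotype combinations, P(offspring has genotype Uu) = 1/3·1/2 + 2/3·1/2 = 1/2.

1/2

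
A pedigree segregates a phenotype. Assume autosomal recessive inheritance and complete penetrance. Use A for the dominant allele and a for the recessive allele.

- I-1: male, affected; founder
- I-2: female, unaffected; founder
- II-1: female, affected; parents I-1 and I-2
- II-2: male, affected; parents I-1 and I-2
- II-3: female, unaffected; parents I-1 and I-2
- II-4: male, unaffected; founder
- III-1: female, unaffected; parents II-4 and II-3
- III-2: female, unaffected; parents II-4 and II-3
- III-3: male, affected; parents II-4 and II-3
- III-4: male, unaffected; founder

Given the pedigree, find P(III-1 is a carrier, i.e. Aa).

II-4 is unaffected so carries A and passed a to III-3 (aa), so II-4 is Aa.
II-3 is unaffected so carries A and received a from I-1 (aa), so II-3 is Aa.
Their cross gives offspring ratios 1/4 AA : 1/2 Aa : 1/4 aa. Conditioning on III-1 being unaffected, P(Aa) = 1/2 / 3/4 = 2/3.

2/3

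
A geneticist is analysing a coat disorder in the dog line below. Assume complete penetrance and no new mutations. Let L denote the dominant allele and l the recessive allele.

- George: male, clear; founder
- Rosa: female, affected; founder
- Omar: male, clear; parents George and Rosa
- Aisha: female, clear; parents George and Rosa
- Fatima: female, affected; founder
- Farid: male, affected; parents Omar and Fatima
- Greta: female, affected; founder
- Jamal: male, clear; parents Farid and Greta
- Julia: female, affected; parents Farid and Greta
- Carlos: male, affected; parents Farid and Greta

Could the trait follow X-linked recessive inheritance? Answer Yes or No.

No

Under X-linked recessive, Omar (clear, male) cannot arise from George (clear) × Rosa (affected).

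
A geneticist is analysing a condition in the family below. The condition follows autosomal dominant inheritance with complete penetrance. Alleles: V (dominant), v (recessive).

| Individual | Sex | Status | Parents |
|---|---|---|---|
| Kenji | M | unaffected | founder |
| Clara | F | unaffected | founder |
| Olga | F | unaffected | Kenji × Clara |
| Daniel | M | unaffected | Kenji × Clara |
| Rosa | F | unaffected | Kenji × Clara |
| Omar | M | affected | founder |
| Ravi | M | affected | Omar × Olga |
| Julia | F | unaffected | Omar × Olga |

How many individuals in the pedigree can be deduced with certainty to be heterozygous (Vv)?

Obligate heterozygotes: Omar is affected so carries V and passed v to Julia (vv), so Omar is Vv; Ravi is affected so carries V and received v from Olga (vv), so Ravi is Vv.
Every other individual is either homozygous by phenotype or has at least one consistent homozygous assignment, so the count is 2.

2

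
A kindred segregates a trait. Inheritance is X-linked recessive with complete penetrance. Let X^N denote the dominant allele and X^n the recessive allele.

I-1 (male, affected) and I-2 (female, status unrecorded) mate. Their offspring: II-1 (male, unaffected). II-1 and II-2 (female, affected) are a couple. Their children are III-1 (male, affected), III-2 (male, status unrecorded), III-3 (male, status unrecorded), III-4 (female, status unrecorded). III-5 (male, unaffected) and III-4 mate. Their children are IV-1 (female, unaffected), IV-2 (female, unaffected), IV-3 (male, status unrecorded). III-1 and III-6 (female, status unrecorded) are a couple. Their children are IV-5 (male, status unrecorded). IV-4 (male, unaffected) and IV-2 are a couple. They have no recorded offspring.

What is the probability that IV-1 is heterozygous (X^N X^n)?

1/2

III-5 is unaffected, so III-5 is X^N Y.
III-4 received N from II-1 (X^N Y) and received n from II-2 (X^n X^n), so III-4 is X^N X^n.
Their cross gives offspring ratios 1/2 X^N X^N : 1/2 X^N X^n. Conditioning on IV-1 being unaffected, P(X^N X^n) = 1/2 / 1 = 1/2.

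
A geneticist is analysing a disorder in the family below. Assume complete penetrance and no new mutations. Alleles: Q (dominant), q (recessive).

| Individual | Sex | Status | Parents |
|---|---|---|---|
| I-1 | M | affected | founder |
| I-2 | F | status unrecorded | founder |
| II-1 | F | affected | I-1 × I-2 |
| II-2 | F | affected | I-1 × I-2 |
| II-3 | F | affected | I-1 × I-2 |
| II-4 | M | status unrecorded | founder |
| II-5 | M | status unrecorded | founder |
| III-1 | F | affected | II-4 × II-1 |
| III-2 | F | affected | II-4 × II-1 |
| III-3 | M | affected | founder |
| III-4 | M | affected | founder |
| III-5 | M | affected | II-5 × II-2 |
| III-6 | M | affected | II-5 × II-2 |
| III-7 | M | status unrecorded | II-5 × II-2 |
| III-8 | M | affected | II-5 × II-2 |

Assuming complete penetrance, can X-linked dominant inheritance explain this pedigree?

A consistent assignment under X-linked dominant exists: I-1 X^Q Y, I-2 X^Q X^Q, II-1 X^Q X^Q, II-2 X^Q X^Q, II-3 X^Q X^Q, II-4 X^Q Y, II-5 X^Q Y, III-1 X^Q X^Q, III-2 X^Q X^Q, III-3 X^Q Y, III-4 X^Q Y, III-5 X^Q Y, III-6 X^Q Y, III-7 X^Q Y, III-8 X^Q Y.
In this assignment every recorded phenotype matches its genotype and every non-founder's genotype is obtainable from its parents' genotypes, so the pedigree is consistent.

Yes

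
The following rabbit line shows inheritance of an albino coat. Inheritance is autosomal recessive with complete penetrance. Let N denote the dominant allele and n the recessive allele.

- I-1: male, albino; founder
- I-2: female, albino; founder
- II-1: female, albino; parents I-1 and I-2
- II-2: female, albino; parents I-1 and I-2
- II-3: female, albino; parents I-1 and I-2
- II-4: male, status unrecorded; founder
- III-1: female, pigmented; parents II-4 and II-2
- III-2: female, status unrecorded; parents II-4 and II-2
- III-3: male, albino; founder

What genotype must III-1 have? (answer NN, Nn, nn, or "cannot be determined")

Nn

From phenotype alone, III-1 is NN or Nn.
III-1 is pigmented so carries N and received n from II-2 (nn), so III-1 is Nn.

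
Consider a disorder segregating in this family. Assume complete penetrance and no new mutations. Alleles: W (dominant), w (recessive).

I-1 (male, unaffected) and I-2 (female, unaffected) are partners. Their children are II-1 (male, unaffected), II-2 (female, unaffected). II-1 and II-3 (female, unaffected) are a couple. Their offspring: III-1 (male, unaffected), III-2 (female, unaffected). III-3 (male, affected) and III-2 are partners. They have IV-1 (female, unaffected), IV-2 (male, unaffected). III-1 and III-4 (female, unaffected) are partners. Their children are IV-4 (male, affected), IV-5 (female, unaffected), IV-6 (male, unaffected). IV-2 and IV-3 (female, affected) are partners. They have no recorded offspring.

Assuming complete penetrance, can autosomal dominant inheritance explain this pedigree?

Under autosomal dominant, IV-4 (affected, male) cannot arise from III-1 (unaffected) × III-4 (unaffected).

No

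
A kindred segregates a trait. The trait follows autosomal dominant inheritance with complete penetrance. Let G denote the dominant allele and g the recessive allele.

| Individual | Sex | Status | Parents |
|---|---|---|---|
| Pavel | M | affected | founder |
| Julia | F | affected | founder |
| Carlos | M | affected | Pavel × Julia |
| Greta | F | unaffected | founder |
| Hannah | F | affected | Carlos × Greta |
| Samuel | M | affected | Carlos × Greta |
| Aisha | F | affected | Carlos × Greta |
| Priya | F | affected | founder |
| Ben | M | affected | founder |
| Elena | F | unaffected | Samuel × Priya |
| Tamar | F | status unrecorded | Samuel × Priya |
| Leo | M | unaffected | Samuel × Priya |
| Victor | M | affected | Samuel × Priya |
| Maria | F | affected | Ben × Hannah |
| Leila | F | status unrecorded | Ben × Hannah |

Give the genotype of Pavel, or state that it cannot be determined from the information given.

Pavel's phenotype allows GG or Gg, and no parent or child forces a single allele at both positions; consistent genotype assignments exist with Pavel as GG or Gg.

cannot be determined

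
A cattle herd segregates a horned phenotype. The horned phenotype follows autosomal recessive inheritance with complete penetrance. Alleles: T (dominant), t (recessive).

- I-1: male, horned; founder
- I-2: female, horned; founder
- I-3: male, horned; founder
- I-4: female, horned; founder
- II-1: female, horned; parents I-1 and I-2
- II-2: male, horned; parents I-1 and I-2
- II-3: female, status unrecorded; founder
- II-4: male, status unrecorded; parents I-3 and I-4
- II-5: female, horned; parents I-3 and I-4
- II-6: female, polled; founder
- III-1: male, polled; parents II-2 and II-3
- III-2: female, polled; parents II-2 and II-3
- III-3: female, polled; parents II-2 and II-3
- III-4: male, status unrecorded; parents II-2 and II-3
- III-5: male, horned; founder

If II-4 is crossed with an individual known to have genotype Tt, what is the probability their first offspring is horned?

1/2

II-4 received t from I-3 (tt) and received t from I-4 (tt), so II-4 is tt.
The cross gives 1/2 Tt : 1/2 tt, so P(offspring is horned) = 1/2.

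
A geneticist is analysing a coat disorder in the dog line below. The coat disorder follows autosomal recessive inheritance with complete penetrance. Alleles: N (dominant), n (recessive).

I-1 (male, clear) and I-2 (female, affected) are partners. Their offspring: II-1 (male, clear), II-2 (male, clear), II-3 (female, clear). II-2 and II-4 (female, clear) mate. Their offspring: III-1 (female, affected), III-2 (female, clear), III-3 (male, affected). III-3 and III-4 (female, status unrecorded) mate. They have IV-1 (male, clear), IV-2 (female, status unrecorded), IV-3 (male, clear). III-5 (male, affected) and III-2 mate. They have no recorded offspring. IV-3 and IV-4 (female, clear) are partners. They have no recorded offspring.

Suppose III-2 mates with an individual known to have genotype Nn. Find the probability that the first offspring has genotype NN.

II-2 is clear so carries N and received n from I-2 (nn), so II-2 is Nn.
II-4 is clear so carries N and passed n to III-1 (nn), so II-4 is Nn.
III-2 is a clear offspring of II-2 (Nn) × II-4 (Nn), whose cross gives 1/4 NN : 1/2 Nn : 1/4 nn; conditioning on being clear, III-2 is NN with probability 1/3, Nn with probability 2/3.
Summing over parental genotype combinations, P(offspring has genotype NN) = 1/3·1/2 + 2/3·1/4 = 1/3.

1/3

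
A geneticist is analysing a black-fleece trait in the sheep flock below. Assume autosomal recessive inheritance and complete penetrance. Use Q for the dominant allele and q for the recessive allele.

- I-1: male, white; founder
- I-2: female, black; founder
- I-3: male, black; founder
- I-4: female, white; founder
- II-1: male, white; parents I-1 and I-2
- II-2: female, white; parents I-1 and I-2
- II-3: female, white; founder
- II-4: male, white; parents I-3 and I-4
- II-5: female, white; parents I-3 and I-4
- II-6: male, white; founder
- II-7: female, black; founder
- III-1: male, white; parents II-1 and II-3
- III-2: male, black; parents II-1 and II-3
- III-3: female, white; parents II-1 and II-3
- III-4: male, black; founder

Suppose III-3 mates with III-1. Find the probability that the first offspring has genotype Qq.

II-1 is white so carries Q and received q from I-2 (qq), so II-1 is Qq.
II-3 is white so carries Q and passed q to III-2 (qq), so II-3 is Qq.
III-3 is a white offspring of II-1 (Qq) × II-3 (Qq), whose cross gives 1/4 QQ : 1/2 Qq : 1/4 qq; conditioning on being white, III-3 is QQ with probability 1/3, Qq with probability 2/3.
III-1 is a white offspring of II-1 (Qq) × II-3 (Qq), whose cross gives 1/4 QQ : 1/2 Qq : 1/4 qq; conditioning on being white, III-1 is QQ with probability 1/3, Qq with probability 2/3.
Summing over parental genotype combinations, P(offspring has genotype Qq) = 2/9·1/2 + 2/9·1/2 + 4/9·1/2 = 4/9.

4/9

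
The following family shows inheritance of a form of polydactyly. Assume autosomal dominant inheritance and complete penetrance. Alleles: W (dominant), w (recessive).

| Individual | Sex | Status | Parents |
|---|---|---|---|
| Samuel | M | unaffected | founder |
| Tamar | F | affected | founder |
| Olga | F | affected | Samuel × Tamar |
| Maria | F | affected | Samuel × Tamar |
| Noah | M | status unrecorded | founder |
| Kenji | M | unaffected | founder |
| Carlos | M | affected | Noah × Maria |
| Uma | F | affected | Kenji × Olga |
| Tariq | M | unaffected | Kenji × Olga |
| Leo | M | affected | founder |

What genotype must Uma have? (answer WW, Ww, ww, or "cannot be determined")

Ww

From phenotype alone, Uma is WW or Ww.
Uma is affected so carries W and received w from Kenji (ww), so Uma is Ww.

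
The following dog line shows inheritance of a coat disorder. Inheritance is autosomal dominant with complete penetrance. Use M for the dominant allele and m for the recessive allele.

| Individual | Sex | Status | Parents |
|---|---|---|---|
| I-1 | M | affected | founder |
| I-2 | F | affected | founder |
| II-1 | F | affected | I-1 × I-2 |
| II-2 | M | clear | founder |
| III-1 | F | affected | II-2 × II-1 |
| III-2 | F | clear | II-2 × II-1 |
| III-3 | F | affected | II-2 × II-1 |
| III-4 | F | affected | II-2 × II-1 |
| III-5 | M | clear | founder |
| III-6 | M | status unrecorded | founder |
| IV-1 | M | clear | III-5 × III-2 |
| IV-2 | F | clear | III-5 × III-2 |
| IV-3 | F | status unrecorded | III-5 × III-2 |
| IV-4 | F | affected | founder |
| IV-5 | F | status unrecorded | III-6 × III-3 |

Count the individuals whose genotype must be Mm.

4

Obligate heterozygotes: II-1 is affected so carries M and passed m to III-2 (mm), so II-1 is Mm; III-1 is affected so carries M and received m from II-2 (mm), so III-1 is Mm; III-3 is affected so carries M and received m from II-2 (mm), so III-3 is Mm; III-4 is affected so carries M and received m from II-2 (mm), so III-4 is Mm.
Every other individual is either homozygous by phenotype or has at least one consistent homozygous assignment, so the count is 4.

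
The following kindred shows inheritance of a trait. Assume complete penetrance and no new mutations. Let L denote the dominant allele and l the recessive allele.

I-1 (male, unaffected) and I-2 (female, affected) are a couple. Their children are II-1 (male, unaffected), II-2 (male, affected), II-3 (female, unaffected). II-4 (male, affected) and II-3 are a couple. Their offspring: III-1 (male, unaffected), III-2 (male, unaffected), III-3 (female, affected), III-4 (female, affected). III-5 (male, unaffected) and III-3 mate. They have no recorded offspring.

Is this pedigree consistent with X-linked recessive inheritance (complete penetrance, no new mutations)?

Under X-linked recessive, II-1 (unaffected, male) cannot arise from I-1 (unaffected) × I-2 (affected).

No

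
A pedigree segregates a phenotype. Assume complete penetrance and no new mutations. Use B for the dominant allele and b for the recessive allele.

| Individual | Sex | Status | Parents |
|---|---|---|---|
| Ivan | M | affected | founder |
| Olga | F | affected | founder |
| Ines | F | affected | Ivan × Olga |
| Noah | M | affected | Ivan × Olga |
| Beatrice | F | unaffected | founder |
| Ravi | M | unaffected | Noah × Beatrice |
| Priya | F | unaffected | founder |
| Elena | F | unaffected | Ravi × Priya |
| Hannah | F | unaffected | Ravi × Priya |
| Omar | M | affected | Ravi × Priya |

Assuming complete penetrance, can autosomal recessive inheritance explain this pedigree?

A consistent assignment under autosomal recessive exists: Ivan bb, Olga bb, Ines bb, Noah bb, Beatrice BB, Ravi Bb, Priya Bb, Elena BB, Hannah BB, Omar bb.
In this assignment every recorded phenotype matches its genotype and every non-founder's genotype is obtainable from its parents' genotypes, so the pedigree is consistent.

Yes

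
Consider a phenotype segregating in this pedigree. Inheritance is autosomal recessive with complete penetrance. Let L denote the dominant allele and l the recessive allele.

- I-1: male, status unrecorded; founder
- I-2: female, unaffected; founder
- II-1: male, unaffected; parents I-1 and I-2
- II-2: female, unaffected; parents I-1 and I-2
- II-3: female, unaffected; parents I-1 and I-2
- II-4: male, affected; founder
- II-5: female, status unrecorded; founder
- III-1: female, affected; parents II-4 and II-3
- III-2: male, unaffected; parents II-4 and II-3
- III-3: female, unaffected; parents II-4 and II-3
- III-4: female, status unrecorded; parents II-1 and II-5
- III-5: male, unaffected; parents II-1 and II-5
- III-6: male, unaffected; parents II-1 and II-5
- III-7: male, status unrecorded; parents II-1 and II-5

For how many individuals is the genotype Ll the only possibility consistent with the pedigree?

Obligate heterozygotes: II-3 is unaffected so carries L and passed l to III-1 (ll), so II-3 is Ll; III-2 is unaffected so carries L and received l from II-4 (ll), so III-2 is Ll; III-3 is unaffected so carries L and received l from II-4 (ll), so III-3 is Ll.
Every other individual is either homozygous by phenotype or has at least one consistent homozygous assignment, so the count is 3.

3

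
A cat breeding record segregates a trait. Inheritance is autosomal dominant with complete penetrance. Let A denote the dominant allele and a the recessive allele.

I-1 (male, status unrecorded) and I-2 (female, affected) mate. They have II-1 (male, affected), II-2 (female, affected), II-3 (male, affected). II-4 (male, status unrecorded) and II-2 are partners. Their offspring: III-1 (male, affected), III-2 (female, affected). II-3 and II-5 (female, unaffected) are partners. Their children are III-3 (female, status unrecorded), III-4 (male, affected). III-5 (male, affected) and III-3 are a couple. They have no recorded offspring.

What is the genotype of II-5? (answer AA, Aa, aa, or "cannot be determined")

aa

II-5 is unaffected, so II-5 is aa.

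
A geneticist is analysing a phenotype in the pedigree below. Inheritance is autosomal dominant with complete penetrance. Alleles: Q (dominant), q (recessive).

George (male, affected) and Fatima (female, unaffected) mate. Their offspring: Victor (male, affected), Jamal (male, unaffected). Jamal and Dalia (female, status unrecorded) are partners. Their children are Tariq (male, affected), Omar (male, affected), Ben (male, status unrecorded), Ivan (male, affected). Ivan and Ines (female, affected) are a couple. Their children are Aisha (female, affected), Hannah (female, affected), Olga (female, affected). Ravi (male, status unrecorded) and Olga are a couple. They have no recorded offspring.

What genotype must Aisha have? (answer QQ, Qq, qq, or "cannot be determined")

Aisha's phenotype allows QQ or Qq, and no parent or child forces a single allele at both positions; consistent genotype assignments exist with Aisha as QQ or Qq.

cannot be determined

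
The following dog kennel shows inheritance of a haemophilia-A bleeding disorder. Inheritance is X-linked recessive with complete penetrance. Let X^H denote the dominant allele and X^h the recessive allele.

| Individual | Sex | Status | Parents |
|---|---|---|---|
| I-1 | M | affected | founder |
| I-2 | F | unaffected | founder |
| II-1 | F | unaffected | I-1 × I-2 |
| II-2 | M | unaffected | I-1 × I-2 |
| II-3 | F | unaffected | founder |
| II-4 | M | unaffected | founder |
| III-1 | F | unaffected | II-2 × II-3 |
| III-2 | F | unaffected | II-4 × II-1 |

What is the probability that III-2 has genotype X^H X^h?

II-4 is unaffected, so II-4 is X^H Y.
II-1 is unaffected so carries H and received h from I-1 (X^h Y), so II-1 is X^H X^h.
Their cross gives offspring ratios 1/2 X^H X^H : 1/2 X^H X^h. Conditioning on III-2 being unaffected, P(X^H X^h) = 1/2 / 1 = 1/2.

1/2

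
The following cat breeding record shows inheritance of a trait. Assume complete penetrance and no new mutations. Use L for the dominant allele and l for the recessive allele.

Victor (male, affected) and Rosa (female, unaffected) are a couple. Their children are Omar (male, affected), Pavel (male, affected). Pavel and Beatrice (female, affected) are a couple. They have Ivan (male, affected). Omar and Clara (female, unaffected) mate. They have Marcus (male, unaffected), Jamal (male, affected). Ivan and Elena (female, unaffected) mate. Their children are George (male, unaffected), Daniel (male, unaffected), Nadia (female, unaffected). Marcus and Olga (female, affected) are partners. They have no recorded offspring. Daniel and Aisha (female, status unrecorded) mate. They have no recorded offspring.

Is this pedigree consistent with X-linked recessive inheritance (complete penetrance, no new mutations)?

Yes

A consistent assignment under X-linked recessive exists: Victor X^l Y, Rosa X^L X^l, Omar X^l Y, Pavel X^l Y, Beatrice X^l X^l, Clara X^L X^l, Ivan X^l Y, Elena X^L X^L, Marcus X^L Y, Jamal X^l Y, Olga X^l X^l, George X^L Y, Daniel X^L Y, Nadia X^L X^l, Aisha X^L X^L.
In this assignment every recorded phenotype matches its genotype and every non-founder's genotype is obtainable from its parents' genotypes, so the pedigree is consistent.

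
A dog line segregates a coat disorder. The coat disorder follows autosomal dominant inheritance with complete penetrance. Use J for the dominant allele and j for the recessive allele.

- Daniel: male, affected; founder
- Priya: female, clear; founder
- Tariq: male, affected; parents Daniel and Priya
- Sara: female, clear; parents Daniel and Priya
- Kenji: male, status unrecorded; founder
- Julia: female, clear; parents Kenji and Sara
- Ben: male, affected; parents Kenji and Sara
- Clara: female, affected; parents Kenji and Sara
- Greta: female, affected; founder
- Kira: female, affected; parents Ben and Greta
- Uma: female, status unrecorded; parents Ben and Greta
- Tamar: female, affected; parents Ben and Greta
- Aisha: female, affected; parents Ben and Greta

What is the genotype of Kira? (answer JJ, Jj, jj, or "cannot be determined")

cannot be determined

Kira's phenotype allows JJ or Jj, and no parent or child forces a single allele at both positions; consistent genotype assignments exist with Kira as JJ or Jj.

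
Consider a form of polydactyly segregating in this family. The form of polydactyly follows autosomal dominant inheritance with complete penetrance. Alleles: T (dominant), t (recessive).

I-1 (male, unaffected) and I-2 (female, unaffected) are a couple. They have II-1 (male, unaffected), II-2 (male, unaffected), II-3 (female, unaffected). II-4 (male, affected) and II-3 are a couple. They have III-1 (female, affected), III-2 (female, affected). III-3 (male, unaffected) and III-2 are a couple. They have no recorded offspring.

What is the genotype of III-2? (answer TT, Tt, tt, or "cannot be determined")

From phenotype alone, III-2 is TT or Tt.
III-2 is affected so carries T and received t from II-3 (tt), so III-2 is Tt.

Tt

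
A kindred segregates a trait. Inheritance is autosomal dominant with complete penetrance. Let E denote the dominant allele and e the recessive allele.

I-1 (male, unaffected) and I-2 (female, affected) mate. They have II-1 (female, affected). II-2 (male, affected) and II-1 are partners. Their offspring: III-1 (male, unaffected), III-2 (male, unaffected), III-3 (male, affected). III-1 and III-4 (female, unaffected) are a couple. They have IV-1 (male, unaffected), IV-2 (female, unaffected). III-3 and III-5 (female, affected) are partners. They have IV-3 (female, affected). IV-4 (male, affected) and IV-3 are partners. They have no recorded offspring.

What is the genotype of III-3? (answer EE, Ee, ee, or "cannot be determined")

cannot be determined

III-3's phenotype allows EE or Ee, and no parent or child forces a single allele at both positions; consistent genotype assignments exist with III-3 as EE or Ee.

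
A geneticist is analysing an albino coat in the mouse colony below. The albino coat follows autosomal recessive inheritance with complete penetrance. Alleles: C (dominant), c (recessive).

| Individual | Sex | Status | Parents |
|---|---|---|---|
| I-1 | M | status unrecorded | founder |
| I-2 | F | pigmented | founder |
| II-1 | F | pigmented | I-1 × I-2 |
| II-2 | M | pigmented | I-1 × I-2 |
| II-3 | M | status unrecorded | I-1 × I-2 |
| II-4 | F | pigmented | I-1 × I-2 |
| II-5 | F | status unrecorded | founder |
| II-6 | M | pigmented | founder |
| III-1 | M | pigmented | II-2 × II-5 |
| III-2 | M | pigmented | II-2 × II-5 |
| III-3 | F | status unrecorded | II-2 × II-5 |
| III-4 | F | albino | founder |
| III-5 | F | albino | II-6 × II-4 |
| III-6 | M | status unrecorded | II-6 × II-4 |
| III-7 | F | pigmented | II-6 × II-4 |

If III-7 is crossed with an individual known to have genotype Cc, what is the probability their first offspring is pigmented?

II-6 is pigmented so carries C and passed c to III-5 (cc), so II-6 is Cc.
II-4 is pigmented so carries C and passed c to III-5 (cc), so II-4 is Cc.
III-7 is a pigmented offspring of II-6 (Cc) × II-4 (Cc), whose cross gives 1/4 CC : 1/2 Cc : 1/4 cc; conditioning on being pigmented, III-7 is CC with probability 1/3, Cc with probability 2/3.
Summing over parental genotype combinations, P(offspring is pigmented) = 1/3·1 + 2/3·3/4 = 5/6.

5/6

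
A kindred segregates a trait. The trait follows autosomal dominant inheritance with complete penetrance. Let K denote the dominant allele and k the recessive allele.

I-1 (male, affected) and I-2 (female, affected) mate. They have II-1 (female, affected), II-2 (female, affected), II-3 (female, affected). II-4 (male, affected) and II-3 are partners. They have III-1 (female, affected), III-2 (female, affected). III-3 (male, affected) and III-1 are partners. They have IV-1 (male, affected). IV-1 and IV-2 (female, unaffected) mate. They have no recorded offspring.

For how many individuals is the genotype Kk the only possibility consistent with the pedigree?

No individual's genotype is forced to Kk by the pedigree, so the count is 0.

0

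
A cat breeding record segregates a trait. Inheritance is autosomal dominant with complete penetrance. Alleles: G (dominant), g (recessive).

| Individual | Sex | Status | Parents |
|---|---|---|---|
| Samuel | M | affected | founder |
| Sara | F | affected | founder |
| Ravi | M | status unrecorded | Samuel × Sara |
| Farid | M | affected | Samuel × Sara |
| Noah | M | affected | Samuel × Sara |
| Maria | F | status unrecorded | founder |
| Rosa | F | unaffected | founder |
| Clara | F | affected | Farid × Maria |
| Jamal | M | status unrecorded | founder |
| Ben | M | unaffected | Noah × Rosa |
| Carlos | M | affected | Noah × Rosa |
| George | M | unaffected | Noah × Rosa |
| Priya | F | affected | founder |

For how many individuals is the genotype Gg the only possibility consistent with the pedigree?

2

Obligate heterozygotes: Noah is affected so carries G and passed g to Ben (gg), so Noah is Gg; Carlos is affected so carries G and received g from Rosa (gg), so Carlos is Gg.
Every other individual is either homozygous by phenotype or has at least one consistent homozygous assignment, so the count is 2.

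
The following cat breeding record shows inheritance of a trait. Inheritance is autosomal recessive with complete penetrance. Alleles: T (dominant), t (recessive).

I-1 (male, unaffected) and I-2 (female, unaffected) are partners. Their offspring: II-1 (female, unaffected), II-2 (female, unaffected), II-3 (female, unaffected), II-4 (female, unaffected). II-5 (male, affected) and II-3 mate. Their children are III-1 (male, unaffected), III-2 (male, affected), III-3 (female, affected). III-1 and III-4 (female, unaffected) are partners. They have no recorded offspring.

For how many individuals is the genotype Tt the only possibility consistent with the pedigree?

2

Obligate heterozygotes: II-3 is unaffected so carries T and passed t to III-2 (tt), so II-3 is Tt; III-1 is unaffected so carries T and received t from II-5 (tt), so III-1 is Tt.
Every other individual is either homozygous by phenotype or has at least one consistent homozygous assignment, so the count is 2.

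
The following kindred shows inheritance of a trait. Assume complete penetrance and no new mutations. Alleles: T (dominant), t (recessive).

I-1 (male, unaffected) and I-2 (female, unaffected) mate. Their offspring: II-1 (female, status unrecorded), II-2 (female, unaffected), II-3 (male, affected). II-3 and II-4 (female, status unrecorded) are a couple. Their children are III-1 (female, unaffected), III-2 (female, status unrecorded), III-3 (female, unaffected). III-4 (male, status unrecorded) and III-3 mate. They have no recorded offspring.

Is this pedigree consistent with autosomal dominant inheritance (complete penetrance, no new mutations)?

Under autosomal dominant, II-3 (affected, male) cannot arise from I-1 (unaffected) × I-2 (unaffected).

No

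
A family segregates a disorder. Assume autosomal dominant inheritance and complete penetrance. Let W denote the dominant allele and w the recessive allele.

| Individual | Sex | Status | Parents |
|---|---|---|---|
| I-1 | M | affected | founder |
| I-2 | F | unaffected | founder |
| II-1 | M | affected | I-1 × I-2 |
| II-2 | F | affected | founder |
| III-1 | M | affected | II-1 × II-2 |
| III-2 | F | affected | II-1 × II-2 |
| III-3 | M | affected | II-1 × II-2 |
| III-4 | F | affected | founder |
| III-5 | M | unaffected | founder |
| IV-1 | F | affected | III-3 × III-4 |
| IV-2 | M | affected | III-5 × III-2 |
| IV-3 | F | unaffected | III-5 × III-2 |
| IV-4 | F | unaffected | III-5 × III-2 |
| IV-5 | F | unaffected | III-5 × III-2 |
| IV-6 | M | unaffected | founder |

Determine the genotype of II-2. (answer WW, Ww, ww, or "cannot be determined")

cannot be determined

II-2's phenotype allows WW or Ww, and no parent or child forces a single allele at both positions; consistent genotype assignments exist with II-2 as WW or Ww.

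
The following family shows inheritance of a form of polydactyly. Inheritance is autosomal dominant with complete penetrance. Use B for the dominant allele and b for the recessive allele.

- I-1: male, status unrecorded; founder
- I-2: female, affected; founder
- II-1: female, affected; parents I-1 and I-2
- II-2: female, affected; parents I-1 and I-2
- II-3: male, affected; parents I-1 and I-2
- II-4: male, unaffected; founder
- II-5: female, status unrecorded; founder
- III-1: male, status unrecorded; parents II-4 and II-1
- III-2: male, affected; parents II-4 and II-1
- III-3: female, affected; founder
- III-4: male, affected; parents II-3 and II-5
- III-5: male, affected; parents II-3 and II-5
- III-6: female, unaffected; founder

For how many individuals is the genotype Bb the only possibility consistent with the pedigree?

Obligate heterozygotes: III-2 is affected so carries B and received b from II-4 (bb), so III-2 is Bb.
Every other individual is either homozygous by phenotype or has at least one consistent homozygous assignment, so the count is 1.

1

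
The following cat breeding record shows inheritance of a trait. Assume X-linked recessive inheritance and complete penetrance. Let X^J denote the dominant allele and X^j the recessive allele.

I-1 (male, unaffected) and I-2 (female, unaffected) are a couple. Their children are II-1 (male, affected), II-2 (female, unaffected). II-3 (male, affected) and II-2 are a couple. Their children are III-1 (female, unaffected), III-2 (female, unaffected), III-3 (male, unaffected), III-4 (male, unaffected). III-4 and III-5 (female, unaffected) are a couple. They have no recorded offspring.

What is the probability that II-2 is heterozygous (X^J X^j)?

1/17

I-1 is unaffected, so I-1 is X^J Y.
I-2 is unaffected so carries J and passed j to II-1 (X^j Y), so I-2 is X^J X^j.
Their cross gives offspring ratios 1/2 X^J X^J : 1/2 X^J X^j. Conditioning on II-2 being unaffected, P(X^J X^j) = 1/2 / 1 = 1/2 before taking II-2's own offspring into account.
II-3 is affected, so II-3 is X^j Y.
Now use II-2's offspring. Probability of each recorded status — unaffected daughter III-1: 1/2 if II-2 is X^J X^j, 1 if X^J X^J; unaffected daughter III-2: 1/2 if II-2 is X^J X^j, 1 if X^J X^J; unaffected son III-3: 1/2 if II-2 is X^J X^j, 1 if X^J X^J; unaffected son III-4: 1/2 if II-2 is X^J X^j, 1 if X^J X^J.
Bayes: P(X^J X^j) = 1/2·1/16 / (1/2·1/16 + 1/2·1) = 1/17.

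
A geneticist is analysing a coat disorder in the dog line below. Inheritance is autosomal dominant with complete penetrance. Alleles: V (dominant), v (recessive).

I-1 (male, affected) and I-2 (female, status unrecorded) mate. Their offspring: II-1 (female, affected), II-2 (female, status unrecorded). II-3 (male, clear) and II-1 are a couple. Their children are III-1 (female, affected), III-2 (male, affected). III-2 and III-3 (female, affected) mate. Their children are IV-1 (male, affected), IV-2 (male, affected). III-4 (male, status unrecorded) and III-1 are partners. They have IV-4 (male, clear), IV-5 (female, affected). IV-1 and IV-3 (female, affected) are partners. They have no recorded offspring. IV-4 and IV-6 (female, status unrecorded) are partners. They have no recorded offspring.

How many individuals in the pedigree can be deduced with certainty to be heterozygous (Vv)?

2

Obligate heterozygotes: III-1 is affected so carries V and received v from II-3 (vv), so III-1 is Vv; III-2 is affected so carries V and received v from II-3 (vv), so III-2 is Vv.
Every other individual is either homozygous by phenotype or has at least one consistent homozygous assignment, so the count is 2.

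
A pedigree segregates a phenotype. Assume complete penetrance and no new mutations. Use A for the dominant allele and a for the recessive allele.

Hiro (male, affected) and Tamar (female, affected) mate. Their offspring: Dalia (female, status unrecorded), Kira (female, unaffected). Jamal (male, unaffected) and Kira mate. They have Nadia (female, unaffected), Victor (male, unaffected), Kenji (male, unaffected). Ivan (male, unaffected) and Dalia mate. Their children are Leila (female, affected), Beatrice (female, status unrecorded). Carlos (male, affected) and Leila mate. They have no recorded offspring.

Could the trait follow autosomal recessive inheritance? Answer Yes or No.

Under autosomal recessive, Kira (unaffected, female) cannot arise from Hiro (affected) × Tamar (affected).

No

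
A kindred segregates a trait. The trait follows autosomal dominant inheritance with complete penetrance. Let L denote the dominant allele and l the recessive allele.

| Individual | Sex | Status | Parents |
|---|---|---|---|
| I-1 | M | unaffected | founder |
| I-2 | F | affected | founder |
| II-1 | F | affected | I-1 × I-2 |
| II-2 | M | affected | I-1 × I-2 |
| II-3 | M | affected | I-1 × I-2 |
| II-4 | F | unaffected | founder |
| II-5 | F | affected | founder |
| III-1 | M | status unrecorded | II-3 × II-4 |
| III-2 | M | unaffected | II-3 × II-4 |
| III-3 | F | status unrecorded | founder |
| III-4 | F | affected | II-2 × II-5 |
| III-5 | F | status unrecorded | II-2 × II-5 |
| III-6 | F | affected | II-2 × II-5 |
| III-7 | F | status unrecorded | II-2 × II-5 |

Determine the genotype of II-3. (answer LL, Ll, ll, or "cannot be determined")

From phenotype alone, II-3 is LL or Ll.
II-3 is affected so carries L and received l from I-1 (ll), so II-3 is Ll.

Ll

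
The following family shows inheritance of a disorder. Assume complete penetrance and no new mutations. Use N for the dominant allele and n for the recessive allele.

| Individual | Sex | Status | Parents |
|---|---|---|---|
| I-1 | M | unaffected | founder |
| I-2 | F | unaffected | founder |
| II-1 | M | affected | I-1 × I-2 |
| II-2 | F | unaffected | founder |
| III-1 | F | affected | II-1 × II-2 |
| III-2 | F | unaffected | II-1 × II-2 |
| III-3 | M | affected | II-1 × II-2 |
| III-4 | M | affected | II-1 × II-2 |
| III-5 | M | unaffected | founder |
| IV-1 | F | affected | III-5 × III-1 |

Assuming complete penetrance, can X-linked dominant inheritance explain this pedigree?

Under X-linked dominant, II-1 (affected, male) cannot arise from I-1 (unaffected) × I-2 (unaffected).

No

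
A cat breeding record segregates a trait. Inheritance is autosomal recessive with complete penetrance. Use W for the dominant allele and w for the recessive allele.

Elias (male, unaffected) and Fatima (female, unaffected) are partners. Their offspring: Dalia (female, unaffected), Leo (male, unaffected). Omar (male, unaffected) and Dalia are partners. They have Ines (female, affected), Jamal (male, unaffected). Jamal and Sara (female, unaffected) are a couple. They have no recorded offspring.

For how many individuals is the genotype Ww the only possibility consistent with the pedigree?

2

Obligate heterozygotes: Dalia is unaffected so carries W and passed w to Ines (ww), so Dalia is Ww; Omar is unaffected so carries W and passed w to Ines (ww), so Omar is Ww.
Every other individual is either homozygous by phenotype or has at least one consistent homozygous assignment, so the count is 2.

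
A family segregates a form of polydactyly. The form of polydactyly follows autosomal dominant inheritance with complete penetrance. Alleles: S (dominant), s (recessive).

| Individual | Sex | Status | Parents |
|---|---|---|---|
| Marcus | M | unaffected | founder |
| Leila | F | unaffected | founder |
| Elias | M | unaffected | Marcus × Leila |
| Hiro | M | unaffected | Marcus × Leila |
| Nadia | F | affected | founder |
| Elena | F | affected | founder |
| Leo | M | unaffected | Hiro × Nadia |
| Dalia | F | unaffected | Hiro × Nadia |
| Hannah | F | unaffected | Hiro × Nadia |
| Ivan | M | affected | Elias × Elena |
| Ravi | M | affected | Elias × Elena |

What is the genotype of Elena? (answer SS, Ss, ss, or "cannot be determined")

cannot be determined

Elena's phenotype allows SS or Ss, and no parent or child forces a single allele at both positions; consistent genotype assignments exist with Elena as SS or Ss.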